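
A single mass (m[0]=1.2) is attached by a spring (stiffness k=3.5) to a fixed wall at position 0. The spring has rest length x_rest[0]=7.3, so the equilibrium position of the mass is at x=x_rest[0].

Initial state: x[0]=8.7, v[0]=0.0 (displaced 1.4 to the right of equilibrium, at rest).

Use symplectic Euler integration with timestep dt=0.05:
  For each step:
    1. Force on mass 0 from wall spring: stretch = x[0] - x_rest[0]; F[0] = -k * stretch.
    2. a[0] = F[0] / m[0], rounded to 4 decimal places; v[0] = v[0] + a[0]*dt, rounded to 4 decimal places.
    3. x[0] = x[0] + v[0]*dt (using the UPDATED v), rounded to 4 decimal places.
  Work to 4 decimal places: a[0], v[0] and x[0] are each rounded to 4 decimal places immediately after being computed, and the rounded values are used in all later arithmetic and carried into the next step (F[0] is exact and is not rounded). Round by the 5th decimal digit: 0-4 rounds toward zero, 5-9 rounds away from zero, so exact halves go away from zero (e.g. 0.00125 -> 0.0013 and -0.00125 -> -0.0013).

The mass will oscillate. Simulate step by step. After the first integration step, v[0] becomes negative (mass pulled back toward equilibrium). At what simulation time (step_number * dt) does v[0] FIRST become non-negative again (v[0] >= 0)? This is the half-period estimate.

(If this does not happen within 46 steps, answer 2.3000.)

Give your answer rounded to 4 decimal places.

Answer: 1.8500

Derivation:
Step 0: x=[8.7000] v=[0.0000]
Step 1: x=[8.6898] v=[-0.2042]
Step 2: x=[8.6695] v=[-0.4069]
Step 3: x=[8.6392] v=[-0.6066]
Step 4: x=[8.5991] v=[-0.8019]
Step 5: x=[8.5495] v=[-0.9914]
Step 6: x=[8.4908] v=[-1.1736]
Step 7: x=[8.4234] v=[-1.3473]
Step 8: x=[8.3478] v=[-1.5111]
Step 9: x=[8.2646] v=[-1.6639]
Step 10: x=[8.1744] v=[-1.8046]
Step 11: x=[8.0778] v=[-1.9321]
Step 12: x=[7.9755] v=[-2.0455]
Step 13: x=[7.8683] v=[-2.1440]
Step 14: x=[7.7570] v=[-2.2269]
Step 15: x=[7.6423] v=[-2.2935]
Step 16: x=[7.5251] v=[-2.3434]
Step 17: x=[7.4063] v=[-2.3762]
Step 18: x=[7.2867] v=[-2.3917]
Step 19: x=[7.1672] v=[-2.3898]
Step 20: x=[7.0487] v=[-2.3704]
Step 21: x=[6.9320] v=[-2.3338]
Step 22: x=[6.8180] v=[-2.2801]
Step 23: x=[6.7075] v=[-2.2098]
Step 24: x=[6.6013] v=[-2.1234]
Step 25: x=[6.5002] v=[-2.0215]
Step 26: x=[6.4050] v=[-1.9049]
Step 27: x=[6.3163] v=[-1.7744]
Step 28: x=[6.2348] v=[-1.6309]
Step 29: x=[6.1610] v=[-1.4756]
Step 30: x=[6.0955] v=[-1.3095]
Step 31: x=[6.0388] v=[-1.1338]
Step 32: x=[5.9913] v=[-0.9499]
Step 33: x=[5.9533] v=[-0.7591]
Step 34: x=[5.9252] v=[-0.5627]
Step 35: x=[5.9071] v=[-0.3622]
Step 36: x=[5.8991] v=[-0.1591]
Step 37: x=[5.9014] v=[0.0452]
First v>=0 after going negative at step 37, time=1.8500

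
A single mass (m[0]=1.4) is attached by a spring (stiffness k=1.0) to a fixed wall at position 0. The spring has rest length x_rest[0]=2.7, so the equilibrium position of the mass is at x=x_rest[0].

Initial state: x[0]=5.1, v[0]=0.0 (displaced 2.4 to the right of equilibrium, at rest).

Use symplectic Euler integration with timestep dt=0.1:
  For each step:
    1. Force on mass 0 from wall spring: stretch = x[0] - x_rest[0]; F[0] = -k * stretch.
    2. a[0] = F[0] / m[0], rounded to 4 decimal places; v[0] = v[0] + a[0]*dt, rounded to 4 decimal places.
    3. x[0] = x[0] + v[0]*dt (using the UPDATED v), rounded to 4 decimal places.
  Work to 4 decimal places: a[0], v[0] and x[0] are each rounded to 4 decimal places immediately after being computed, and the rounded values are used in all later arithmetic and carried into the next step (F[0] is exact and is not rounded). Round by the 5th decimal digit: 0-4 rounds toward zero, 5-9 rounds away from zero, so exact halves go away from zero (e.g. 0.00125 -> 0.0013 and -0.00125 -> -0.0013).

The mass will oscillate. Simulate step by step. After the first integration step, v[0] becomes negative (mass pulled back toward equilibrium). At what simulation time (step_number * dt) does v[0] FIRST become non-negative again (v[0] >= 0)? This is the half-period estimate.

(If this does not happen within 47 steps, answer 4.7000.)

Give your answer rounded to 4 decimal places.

Step 0: x=[5.1000] v=[0.0000]
Step 1: x=[5.0829] v=[-0.1714]
Step 2: x=[5.0487] v=[-0.3416]
Step 3: x=[4.9978] v=[-0.5094]
Step 4: x=[4.9305] v=[-0.6735]
Step 5: x=[4.8472] v=[-0.8328]
Step 6: x=[4.7486] v=[-0.9862]
Step 7: x=[4.6354] v=[-1.1325]
Step 8: x=[4.5083] v=[-1.2707]
Step 9: x=[4.3683] v=[-1.3999]
Step 10: x=[4.2164] v=[-1.5191]
Step 11: x=[4.0537] v=[-1.6274]
Step 12: x=[3.8813] v=[-1.7241]
Step 13: x=[3.7005] v=[-1.8085]
Step 14: x=[3.5125] v=[-1.8800]
Step 15: x=[3.3187] v=[-1.9380]
Step 16: x=[3.1205] v=[-1.9822]
Step 17: x=[2.9193] v=[-2.0122]
Step 18: x=[2.7165] v=[-2.0279]
Step 19: x=[2.5136] v=[-2.0291]
Step 20: x=[2.3120] v=[-2.0158]
Step 21: x=[2.1132] v=[-1.9881]
Step 22: x=[1.9186] v=[-1.9462]
Step 23: x=[1.7296] v=[-1.8904]
Step 24: x=[1.5475] v=[-1.8211]
Step 25: x=[1.3736] v=[-1.7388]
Step 26: x=[1.2092] v=[-1.6441]
Step 27: x=[1.0554] v=[-1.5376]
Step 28: x=[0.9134] v=[-1.4201]
Step 29: x=[0.7842] v=[-1.2925]
Step 30: x=[0.6686] v=[-1.1557]
Step 31: x=[0.5675] v=[-1.0106]
Step 32: x=[0.4817] v=[-0.8583]
Step 33: x=[0.4117] v=[-0.6999]
Step 34: x=[0.3581] v=[-0.5365]
Step 35: x=[0.3212] v=[-0.3692]
Step 36: x=[0.3013] v=[-0.1993]
Step 37: x=[0.2985] v=[-0.0280]
Step 38: x=[0.3129] v=[0.1435]
First v>=0 after going negative at step 38, time=3.8000

Answer: 3.8000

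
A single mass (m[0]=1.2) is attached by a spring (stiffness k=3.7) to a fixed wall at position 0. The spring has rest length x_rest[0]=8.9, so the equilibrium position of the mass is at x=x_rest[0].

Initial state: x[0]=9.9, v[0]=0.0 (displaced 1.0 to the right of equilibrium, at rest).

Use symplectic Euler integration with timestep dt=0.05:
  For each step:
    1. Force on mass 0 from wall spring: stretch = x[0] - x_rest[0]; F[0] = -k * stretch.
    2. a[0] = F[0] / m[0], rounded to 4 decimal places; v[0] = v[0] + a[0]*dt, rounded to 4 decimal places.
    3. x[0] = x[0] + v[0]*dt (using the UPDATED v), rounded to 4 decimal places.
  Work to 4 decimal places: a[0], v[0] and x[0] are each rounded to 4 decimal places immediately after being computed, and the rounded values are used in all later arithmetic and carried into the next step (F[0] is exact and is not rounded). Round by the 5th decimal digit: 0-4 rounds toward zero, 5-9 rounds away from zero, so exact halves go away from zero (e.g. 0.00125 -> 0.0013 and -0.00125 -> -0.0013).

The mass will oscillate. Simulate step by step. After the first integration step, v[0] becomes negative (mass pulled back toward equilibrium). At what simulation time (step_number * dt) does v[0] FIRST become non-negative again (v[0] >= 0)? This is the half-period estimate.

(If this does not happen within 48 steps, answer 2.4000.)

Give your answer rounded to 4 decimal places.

Step 0: x=[9.9000] v=[0.0000]
Step 1: x=[9.8923] v=[-0.1542]
Step 2: x=[9.8769] v=[-0.3072]
Step 3: x=[9.8540] v=[-0.4578]
Step 4: x=[9.8238] v=[-0.6049]
Step 5: x=[9.7864] v=[-0.7473]
Step 6: x=[9.7422] v=[-0.8840]
Step 7: x=[9.6915] v=[-1.0138]
Step 8: x=[9.6347] v=[-1.1358]
Step 9: x=[9.5722] v=[-1.2491]
Step 10: x=[9.5046] v=[-1.3527]
Step 11: x=[9.4323] v=[-1.4459]
Step 12: x=[9.3559] v=[-1.5280]
Step 13: x=[9.2760] v=[-1.5983]
Step 14: x=[9.1932] v=[-1.6563]
Step 15: x=[9.1081] v=[-1.7015]
Step 16: x=[9.0214] v=[-1.7336]
Step 17: x=[8.9338] v=[-1.7523]
Step 18: x=[8.8459] v=[-1.7575]
Step 19: x=[8.7584] v=[-1.7492]
Step 20: x=[8.6720] v=[-1.7274]
Step 21: x=[8.5874] v=[-1.6923]
Step 22: x=[8.5052] v=[-1.6441]
Step 23: x=[8.4260] v=[-1.5832]
Step 24: x=[8.3505] v=[-1.5101]
Step 25: x=[8.2792] v=[-1.4254]
Step 26: x=[8.2127] v=[-1.3297]
Step 27: x=[8.1515] v=[-1.2237]
Step 28: x=[8.0961] v=[-1.1083]
Step 29: x=[8.0469] v=[-0.9844]
Step 30: x=[8.0043] v=[-0.8529]
Step 31: x=[7.9686] v=[-0.7148]
Step 32: x=[7.9400] v=[-0.5712]
Step 33: x=[7.9188] v=[-0.4232]
Step 34: x=[7.9052] v=[-0.2719]
Step 35: x=[7.8993] v=[-0.1185]
Step 36: x=[7.9011] v=[0.0358]
First v>=0 after going negative at step 36, time=1.8000

Answer: 1.8000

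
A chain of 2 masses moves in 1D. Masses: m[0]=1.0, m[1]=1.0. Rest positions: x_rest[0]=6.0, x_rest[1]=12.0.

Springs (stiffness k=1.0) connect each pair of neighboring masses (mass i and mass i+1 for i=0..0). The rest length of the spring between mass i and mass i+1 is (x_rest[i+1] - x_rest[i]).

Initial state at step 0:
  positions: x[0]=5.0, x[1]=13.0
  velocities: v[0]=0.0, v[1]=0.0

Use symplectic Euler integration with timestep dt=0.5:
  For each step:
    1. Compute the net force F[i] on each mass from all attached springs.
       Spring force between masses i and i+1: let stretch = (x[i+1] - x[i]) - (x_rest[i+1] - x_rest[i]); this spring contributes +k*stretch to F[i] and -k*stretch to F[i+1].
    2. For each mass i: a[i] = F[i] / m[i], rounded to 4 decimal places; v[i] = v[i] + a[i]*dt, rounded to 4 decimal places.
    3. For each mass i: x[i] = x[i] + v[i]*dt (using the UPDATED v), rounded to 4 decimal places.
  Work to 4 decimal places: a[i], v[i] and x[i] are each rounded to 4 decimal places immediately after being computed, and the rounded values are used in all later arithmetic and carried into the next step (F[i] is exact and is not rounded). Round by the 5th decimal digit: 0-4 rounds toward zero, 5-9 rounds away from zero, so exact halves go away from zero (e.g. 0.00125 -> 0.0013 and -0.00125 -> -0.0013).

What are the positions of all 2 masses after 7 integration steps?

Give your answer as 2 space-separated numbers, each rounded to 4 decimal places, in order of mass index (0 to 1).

Answer: 5.3048 12.6955

Derivation:
Step 0: x=[5.0000 13.0000] v=[0.0000 0.0000]
Step 1: x=[5.5000 12.5000] v=[1.0000 -1.0000]
Step 2: x=[6.2500 11.7500] v=[1.5000 -1.5000]
Step 3: x=[6.8750 11.1250] v=[1.2500 -1.2500]
Step 4: x=[7.0625 10.9375] v=[0.3750 -0.3750]
Step 5: x=[6.7188 11.2813] v=[-0.6875 0.6875]
Step 6: x=[6.0157 11.9845] v=[-1.4063 1.4063]
Step 7: x=[5.3048 12.6955] v=[-1.4219 1.4219]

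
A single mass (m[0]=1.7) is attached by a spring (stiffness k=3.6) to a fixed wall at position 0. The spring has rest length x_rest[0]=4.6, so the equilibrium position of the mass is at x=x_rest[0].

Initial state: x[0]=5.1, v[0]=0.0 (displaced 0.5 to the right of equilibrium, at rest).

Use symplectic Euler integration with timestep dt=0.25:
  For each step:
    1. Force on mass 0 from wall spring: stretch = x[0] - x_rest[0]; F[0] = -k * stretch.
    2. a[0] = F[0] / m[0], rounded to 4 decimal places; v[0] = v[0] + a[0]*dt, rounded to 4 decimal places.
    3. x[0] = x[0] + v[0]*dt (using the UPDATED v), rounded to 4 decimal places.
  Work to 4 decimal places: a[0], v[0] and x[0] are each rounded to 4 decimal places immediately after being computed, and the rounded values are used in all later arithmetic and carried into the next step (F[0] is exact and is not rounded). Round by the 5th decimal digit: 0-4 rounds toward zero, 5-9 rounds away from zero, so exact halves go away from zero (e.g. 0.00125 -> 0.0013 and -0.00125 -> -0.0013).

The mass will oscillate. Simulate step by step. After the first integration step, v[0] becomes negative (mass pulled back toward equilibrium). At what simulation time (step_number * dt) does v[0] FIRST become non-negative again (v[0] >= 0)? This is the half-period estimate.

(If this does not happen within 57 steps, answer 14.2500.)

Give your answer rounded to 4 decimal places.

Answer: 2.2500

Derivation:
Step 0: x=[5.1000] v=[0.0000]
Step 1: x=[5.0338] v=[-0.2647]
Step 2: x=[4.9102] v=[-0.4944]
Step 3: x=[4.7456] v=[-0.6586]
Step 4: x=[4.5617] v=[-0.7357]
Step 5: x=[4.3829] v=[-0.7154]
Step 6: x=[4.2328] v=[-0.6005]
Step 7: x=[4.1313] v=[-0.4061]
Step 8: x=[4.0918] v=[-0.1580]
Step 9: x=[4.1196] v=[0.1111]
First v>=0 after going negative at step 9, time=2.2500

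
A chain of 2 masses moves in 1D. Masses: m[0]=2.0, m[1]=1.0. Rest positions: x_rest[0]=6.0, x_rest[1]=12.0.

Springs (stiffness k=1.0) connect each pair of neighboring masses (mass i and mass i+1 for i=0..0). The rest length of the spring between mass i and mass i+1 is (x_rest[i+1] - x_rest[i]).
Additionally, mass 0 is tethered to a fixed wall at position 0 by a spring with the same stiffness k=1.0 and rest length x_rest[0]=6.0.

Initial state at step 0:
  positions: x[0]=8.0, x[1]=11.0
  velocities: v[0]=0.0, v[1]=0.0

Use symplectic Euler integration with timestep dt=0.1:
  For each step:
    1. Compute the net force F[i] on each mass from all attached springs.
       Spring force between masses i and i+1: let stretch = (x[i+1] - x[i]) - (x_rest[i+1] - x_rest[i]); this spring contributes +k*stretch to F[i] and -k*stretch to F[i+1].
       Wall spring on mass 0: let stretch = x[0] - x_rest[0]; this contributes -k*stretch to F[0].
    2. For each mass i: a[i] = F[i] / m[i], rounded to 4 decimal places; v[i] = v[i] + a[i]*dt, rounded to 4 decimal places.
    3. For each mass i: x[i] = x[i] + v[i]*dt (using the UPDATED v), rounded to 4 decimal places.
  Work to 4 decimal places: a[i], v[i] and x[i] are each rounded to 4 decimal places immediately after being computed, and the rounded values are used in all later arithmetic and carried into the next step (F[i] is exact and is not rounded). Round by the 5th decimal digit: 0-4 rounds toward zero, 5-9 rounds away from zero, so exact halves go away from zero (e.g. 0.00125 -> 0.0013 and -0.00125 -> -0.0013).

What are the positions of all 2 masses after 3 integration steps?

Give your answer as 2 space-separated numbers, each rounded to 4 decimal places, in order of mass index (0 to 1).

Answer: 7.8520 11.1773

Derivation:
Step 0: x=[8.0000 11.0000] v=[0.0000 0.0000]
Step 1: x=[7.9750 11.0300] v=[-0.2500 0.3000]
Step 2: x=[7.9254 11.0895] v=[-0.4960 0.5945]
Step 3: x=[7.8520 11.1773] v=[-0.7341 0.8781]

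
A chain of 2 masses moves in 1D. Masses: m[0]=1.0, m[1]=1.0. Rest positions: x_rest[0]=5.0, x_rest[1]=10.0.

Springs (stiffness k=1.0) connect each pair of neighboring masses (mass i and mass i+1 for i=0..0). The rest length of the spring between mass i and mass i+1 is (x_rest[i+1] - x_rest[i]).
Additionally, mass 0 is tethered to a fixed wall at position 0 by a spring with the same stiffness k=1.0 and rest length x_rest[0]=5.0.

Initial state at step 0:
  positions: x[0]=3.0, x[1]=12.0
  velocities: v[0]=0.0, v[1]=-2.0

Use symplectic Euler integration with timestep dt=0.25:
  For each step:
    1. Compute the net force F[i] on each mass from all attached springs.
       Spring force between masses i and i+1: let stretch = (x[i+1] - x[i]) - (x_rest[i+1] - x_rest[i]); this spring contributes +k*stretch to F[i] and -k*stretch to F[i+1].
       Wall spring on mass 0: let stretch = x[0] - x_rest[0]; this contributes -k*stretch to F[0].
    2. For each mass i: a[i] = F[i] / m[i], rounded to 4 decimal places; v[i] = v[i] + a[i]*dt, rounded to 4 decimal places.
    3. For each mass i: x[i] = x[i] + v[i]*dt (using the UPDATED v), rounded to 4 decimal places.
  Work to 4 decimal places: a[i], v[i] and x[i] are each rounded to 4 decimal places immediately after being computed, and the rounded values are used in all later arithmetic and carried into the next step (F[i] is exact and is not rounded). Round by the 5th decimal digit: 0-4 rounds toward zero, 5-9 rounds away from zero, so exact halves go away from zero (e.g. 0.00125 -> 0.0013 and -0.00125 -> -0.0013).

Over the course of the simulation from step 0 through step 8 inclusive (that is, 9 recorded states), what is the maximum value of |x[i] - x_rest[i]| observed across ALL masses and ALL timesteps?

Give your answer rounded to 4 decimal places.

Answer: 3.4404

Derivation:
Step 0: x=[3.0000 12.0000] v=[0.0000 -2.0000]
Step 1: x=[3.3750 11.2500] v=[1.5000 -3.0000]
Step 2: x=[4.0313 10.3203] v=[2.6250 -3.7188]
Step 3: x=[4.8287 9.3100] v=[3.1894 -4.0411]
Step 4: x=[5.6044 8.3322] v=[3.1026 -3.9114]
Step 5: x=[6.2003 7.4964] v=[2.3835 -3.3434]
Step 6: x=[6.4897 6.8921] v=[1.1575 -2.4174]
Step 7: x=[6.3986 6.5751] v=[-0.3643 -1.2680]
Step 8: x=[5.9187 6.5596] v=[-1.9198 -0.0621]
Max displacement = 3.4404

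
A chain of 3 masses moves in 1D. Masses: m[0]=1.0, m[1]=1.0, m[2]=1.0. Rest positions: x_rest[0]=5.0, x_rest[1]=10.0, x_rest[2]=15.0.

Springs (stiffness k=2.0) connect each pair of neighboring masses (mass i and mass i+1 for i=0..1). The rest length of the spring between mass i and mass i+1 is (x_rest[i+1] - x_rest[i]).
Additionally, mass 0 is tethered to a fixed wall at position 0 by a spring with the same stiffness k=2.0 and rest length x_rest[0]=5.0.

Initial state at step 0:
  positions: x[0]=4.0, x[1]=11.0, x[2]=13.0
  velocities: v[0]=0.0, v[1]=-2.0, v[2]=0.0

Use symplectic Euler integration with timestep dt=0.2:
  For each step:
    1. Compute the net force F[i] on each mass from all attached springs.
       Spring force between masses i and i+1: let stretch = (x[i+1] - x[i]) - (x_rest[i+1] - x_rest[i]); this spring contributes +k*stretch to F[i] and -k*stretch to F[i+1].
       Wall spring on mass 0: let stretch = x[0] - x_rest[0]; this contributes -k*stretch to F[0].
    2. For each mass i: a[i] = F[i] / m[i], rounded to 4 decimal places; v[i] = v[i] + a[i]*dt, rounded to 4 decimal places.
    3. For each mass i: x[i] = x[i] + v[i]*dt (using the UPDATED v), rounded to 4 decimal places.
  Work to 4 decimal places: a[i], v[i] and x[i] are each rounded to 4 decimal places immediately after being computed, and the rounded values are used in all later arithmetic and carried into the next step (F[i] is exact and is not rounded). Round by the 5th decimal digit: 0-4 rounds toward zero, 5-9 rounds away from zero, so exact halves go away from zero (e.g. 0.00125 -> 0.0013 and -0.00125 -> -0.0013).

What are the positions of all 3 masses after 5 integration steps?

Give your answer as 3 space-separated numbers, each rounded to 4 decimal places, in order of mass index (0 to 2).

Answer: 5.1882 6.8991 14.6322

Derivation:
Step 0: x=[4.0000 11.0000 13.0000] v=[0.0000 -2.0000 0.0000]
Step 1: x=[4.2400 10.2000 13.2400] v=[1.2000 -4.0000 1.2000]
Step 2: x=[4.6176 9.1664 13.6368] v=[1.8880 -5.1680 1.9840]
Step 3: x=[4.9897 8.1265 14.0760] v=[1.8605 -5.1994 2.1958]
Step 4: x=[5.2136 7.3116 14.4392] v=[1.1193 -4.0743 1.8160]
Step 5: x=[5.1882 6.8991 14.6322] v=[-0.1269 -2.0625 0.9650]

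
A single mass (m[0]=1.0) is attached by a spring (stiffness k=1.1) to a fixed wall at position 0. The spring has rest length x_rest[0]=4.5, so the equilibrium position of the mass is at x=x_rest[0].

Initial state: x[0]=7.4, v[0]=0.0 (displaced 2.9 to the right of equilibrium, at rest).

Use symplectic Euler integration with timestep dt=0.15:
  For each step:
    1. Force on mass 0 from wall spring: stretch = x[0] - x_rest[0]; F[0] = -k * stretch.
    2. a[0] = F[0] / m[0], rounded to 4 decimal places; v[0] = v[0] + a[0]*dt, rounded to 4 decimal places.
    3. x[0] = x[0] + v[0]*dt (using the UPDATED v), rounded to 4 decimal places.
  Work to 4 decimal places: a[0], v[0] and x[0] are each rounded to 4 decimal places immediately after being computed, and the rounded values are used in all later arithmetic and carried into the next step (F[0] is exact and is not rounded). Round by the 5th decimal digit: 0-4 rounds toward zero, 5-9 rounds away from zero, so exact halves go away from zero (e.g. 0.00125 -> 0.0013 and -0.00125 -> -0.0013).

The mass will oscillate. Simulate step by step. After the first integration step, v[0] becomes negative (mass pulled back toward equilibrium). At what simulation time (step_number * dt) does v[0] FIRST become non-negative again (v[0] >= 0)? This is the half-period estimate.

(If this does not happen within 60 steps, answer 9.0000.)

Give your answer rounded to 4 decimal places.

Answer: 3.0000

Derivation:
Step 0: x=[7.4000] v=[0.0000]
Step 1: x=[7.3282] v=[-0.4785]
Step 2: x=[7.1864] v=[-0.9452]
Step 3: x=[6.9781] v=[-1.3885]
Step 4: x=[6.7085] v=[-1.7974]
Step 5: x=[6.3842] v=[-2.1618]
Step 6: x=[6.0133] v=[-2.4727]
Step 7: x=[5.6049] v=[-2.7224]
Step 8: x=[5.1692] v=[-2.9047]
Step 9: x=[4.7169] v=[-3.0151]
Step 10: x=[4.2593] v=[-3.0509]
Step 11: x=[3.8076] v=[-3.0112]
Step 12: x=[3.3731] v=[-2.8970]
Step 13: x=[2.9664] v=[-2.7111]
Step 14: x=[2.5977] v=[-2.4581]
Step 15: x=[2.2761] v=[-2.1442]
Step 16: x=[2.0095] v=[-1.7773]
Step 17: x=[1.8045] v=[-1.3664]
Step 18: x=[1.6663] v=[-0.9216]
Step 19: x=[1.5982] v=[-0.4540]
Step 20: x=[1.6019] v=[0.0248]
First v>=0 after going negative at step 20, time=3.0000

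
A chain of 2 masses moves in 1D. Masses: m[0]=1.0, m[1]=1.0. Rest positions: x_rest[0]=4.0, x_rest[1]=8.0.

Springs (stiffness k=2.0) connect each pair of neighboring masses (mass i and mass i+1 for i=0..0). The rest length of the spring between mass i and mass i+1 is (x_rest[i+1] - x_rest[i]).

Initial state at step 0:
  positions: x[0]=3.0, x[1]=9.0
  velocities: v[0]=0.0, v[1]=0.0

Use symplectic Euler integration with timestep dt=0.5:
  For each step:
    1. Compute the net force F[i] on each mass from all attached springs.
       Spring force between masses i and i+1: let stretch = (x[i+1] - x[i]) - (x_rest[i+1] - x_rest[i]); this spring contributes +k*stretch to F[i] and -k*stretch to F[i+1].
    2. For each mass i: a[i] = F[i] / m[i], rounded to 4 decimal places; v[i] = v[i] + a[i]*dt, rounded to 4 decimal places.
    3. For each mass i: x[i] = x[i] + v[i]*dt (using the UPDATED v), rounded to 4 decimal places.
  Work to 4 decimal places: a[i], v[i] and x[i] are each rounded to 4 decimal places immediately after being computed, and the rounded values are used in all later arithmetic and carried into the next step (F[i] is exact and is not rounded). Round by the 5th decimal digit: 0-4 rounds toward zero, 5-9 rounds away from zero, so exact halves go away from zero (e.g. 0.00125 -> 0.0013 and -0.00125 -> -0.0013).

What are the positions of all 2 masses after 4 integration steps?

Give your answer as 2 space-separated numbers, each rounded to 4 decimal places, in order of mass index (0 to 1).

Step 0: x=[3.0000 9.0000] v=[0.0000 0.0000]
Step 1: x=[4.0000 8.0000] v=[2.0000 -2.0000]
Step 2: x=[5.0000 7.0000] v=[2.0000 -2.0000]
Step 3: x=[5.0000 7.0000] v=[0.0000 0.0000]
Step 4: x=[4.0000 8.0000] v=[-2.0000 2.0000]

Answer: 4.0000 8.0000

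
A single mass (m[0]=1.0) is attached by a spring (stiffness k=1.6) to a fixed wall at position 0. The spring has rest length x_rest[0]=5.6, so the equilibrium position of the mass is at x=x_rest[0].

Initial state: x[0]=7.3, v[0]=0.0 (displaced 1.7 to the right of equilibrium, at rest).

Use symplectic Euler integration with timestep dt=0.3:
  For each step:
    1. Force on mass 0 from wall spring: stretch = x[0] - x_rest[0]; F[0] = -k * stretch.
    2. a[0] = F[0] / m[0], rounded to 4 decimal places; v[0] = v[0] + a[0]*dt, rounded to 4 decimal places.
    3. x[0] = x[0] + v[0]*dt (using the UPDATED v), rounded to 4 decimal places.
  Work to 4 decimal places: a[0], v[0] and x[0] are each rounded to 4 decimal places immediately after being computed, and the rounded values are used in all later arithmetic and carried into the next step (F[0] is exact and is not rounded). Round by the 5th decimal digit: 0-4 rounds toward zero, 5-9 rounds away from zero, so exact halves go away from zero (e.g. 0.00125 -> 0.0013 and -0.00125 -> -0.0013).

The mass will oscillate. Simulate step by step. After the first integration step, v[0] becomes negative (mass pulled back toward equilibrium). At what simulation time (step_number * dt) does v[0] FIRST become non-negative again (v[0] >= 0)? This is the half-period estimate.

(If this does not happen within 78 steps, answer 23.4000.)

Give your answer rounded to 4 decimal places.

Answer: 2.7000

Derivation:
Step 0: x=[7.3000] v=[0.0000]
Step 1: x=[7.0552] v=[-0.8160]
Step 2: x=[6.6009] v=[-1.5145]
Step 3: x=[6.0024] v=[-1.9949]
Step 4: x=[5.3460] v=[-2.1880]
Step 5: x=[4.7262] v=[-2.0661]
Step 6: x=[4.2322] v=[-1.6467]
Step 7: x=[3.9351] v=[-0.9902]
Step 8: x=[3.8778] v=[-0.1911]
Step 9: x=[4.0685] v=[0.6356]
First v>=0 after going negative at step 9, time=2.7000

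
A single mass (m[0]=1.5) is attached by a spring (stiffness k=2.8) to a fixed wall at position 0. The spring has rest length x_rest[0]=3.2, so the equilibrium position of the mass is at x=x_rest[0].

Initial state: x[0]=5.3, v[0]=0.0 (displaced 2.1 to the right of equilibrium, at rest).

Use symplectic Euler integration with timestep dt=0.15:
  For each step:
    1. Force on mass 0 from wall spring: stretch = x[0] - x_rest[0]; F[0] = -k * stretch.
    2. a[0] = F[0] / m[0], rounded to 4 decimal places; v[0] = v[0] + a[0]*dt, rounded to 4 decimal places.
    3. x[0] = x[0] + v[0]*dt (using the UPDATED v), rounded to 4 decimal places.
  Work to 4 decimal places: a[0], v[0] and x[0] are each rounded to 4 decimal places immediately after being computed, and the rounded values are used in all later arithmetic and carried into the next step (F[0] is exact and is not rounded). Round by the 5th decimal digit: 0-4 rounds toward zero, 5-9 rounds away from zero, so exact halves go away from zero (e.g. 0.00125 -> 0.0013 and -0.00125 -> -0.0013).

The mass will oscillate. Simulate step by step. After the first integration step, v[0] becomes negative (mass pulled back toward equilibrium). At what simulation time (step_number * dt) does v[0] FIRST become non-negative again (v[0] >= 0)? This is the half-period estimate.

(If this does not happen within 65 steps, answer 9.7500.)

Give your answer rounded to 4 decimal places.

Step 0: x=[5.3000] v=[0.0000]
Step 1: x=[5.2118] v=[-0.5880]
Step 2: x=[5.0391] v=[-1.1513]
Step 3: x=[4.7892] v=[-1.6663]
Step 4: x=[4.4725] v=[-2.1113]
Step 5: x=[4.1024] v=[-2.4676]
Step 6: x=[3.6944] v=[-2.7203]
Step 7: x=[3.2656] v=[-2.8587]
Step 8: x=[2.8340] v=[-2.8771]
Step 9: x=[2.4178] v=[-2.7746]
Step 10: x=[2.0345] v=[-2.5556]
Step 11: x=[1.7001] v=[-2.2293]
Step 12: x=[1.4287] v=[-1.8093]
Step 13: x=[1.2317] v=[-1.3133]
Step 14: x=[1.1174] v=[-0.7622]
Step 15: x=[1.0905] v=[-0.1791]
Step 16: x=[1.1522] v=[0.4116]
First v>=0 after going negative at step 16, time=2.4000

Answer: 2.4000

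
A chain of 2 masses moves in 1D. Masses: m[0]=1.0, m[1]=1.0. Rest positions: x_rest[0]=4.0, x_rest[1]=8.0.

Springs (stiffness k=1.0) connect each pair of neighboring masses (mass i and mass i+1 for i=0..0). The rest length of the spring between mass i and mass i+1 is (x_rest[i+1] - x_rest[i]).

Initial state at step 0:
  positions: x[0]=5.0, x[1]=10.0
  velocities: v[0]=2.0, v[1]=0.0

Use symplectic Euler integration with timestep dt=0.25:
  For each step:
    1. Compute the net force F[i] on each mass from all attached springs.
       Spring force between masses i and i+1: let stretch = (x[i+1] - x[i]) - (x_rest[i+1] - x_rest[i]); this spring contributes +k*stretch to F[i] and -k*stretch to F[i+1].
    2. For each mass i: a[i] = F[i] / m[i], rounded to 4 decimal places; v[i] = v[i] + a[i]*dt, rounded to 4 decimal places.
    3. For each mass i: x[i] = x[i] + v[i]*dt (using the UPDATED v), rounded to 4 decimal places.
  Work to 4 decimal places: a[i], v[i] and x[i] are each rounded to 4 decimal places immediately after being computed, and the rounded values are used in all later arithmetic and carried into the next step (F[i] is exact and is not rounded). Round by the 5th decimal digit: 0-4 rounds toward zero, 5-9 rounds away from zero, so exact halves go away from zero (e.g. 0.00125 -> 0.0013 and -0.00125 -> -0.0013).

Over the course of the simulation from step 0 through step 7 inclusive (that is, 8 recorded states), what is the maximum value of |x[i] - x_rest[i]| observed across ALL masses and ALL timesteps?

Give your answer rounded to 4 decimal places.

Step 0: x=[5.0000 10.0000] v=[2.0000 0.0000]
Step 1: x=[5.5625 9.9375] v=[2.2500 -0.2500]
Step 2: x=[6.1485 9.8516] v=[2.3438 -0.3438]
Step 3: x=[6.7159 9.7842] v=[2.2696 -0.2696]
Step 4: x=[7.2251 9.7750] v=[2.0367 -0.0367]
Step 5: x=[7.6437 9.8565] v=[1.6742 0.3258]
Step 6: x=[7.9506 10.0497] v=[1.2274 0.7726]
Step 7: x=[8.1387 10.3617] v=[0.7522 1.2478]
Max displacement = 4.1387

Answer: 4.1387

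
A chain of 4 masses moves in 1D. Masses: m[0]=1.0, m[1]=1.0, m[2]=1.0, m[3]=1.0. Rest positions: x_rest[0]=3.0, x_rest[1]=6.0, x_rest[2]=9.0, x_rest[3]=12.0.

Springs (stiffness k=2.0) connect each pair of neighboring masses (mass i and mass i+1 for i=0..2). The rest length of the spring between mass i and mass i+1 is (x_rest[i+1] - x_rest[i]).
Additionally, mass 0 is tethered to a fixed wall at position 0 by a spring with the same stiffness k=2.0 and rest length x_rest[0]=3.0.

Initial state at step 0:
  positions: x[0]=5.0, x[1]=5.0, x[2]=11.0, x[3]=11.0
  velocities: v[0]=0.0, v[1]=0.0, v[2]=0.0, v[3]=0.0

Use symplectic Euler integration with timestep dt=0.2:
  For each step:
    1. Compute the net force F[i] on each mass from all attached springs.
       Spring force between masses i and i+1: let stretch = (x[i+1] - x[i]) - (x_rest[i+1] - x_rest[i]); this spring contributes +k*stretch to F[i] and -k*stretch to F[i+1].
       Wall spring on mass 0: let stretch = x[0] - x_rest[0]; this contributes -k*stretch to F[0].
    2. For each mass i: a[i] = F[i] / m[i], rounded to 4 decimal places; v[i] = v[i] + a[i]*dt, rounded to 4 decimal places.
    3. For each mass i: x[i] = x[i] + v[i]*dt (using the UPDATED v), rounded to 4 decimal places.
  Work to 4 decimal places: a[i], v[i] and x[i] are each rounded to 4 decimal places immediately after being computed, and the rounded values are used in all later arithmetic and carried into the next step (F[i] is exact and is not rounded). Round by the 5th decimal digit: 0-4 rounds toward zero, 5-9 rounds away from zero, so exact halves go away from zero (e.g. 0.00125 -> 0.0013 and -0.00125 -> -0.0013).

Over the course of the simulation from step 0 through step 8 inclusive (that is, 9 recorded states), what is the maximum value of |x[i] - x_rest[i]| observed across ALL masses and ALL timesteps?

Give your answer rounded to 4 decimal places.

Answer: 2.1326

Derivation:
Step 0: x=[5.0000 5.0000 11.0000 11.0000] v=[0.0000 0.0000 0.0000 0.0000]
Step 1: x=[4.6000 5.4800 10.5200 11.2400] v=[-2.0000 2.4000 -2.4000 1.2000]
Step 2: x=[3.9024 6.2928 9.6944 11.6624] v=[-3.4880 4.0640 -4.1280 2.1120]
Step 3: x=[3.0838 7.1865 8.7541 12.1674] v=[-4.0928 4.4685 -4.7014 2.5248]
Step 4: x=[2.3468 7.8774 7.9615 12.6393] v=[-3.6852 3.4545 -3.9631 2.3595]
Step 5: x=[1.8645 8.1326 7.5364 12.9770] v=[-2.4117 1.2759 -2.1256 1.6884]
Step 6: x=[1.7344 7.8386 7.5942 13.1194] v=[-0.6503 -1.4698 0.2891 0.7122]
Step 7: x=[1.9539 7.0368 8.1136 13.0598] v=[1.0976 -4.0092 2.5969 -0.2979]
Step 8: x=[2.4237 5.9145 8.9425 12.8445] v=[2.3492 -5.6116 4.1447 -1.0764]
Max displacement = 2.1326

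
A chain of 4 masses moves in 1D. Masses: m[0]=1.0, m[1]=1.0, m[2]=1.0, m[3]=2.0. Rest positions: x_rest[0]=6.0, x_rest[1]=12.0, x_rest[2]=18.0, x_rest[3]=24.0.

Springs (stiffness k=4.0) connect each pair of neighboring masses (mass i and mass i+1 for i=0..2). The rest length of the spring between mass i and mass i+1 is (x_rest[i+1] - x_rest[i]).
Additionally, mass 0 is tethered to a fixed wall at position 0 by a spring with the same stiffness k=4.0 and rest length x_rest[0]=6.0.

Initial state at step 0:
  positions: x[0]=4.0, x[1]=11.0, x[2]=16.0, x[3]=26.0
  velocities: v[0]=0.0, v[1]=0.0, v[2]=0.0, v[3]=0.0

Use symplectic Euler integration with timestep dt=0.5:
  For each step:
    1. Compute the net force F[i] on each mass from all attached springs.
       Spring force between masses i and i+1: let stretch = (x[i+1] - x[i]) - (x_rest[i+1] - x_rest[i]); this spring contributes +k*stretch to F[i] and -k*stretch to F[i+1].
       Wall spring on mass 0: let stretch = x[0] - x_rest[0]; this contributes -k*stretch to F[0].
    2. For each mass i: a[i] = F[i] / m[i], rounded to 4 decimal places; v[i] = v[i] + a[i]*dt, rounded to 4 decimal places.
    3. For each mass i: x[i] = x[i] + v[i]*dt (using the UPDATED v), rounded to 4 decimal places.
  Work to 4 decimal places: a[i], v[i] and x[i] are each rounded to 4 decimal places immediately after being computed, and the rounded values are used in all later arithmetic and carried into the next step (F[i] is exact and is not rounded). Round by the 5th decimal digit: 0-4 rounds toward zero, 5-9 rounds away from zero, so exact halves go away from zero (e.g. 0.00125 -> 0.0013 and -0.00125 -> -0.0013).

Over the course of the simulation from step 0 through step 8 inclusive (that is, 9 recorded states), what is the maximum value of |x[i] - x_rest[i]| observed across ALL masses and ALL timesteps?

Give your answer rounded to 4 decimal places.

Answer: 5.6250

Derivation:
Step 0: x=[4.0000 11.0000 16.0000 26.0000] v=[0.0000 0.0000 0.0000 0.0000]
Step 1: x=[7.0000 9.0000 21.0000 24.0000] v=[6.0000 -4.0000 10.0000 -4.0000]
Step 2: x=[5.0000 17.0000 17.0000 23.5000] v=[-4.0000 16.0000 -8.0000 -1.0000]
Step 3: x=[10.0000 13.0000 19.5000 22.7500] v=[10.0000 -8.0000 5.0000 -1.5000]
Step 4: x=[8.0000 12.5000 18.7500 23.3750] v=[-4.0000 -1.0000 -1.5000 1.2500]
Step 5: x=[2.5000 13.7500 16.3750 24.6875] v=[-11.0000 2.5000 -4.7500 2.6250]
Step 6: x=[5.7500 6.3750 19.6875 24.8438] v=[6.5000 -14.7500 6.6250 0.3125]
Step 7: x=[3.8750 11.6875 14.8438 25.4219] v=[-3.7500 10.6250 -9.6874 1.1562]
Step 8: x=[5.9375 12.3438 17.4219 23.7110] v=[4.1250 1.3126 5.1562 -3.4219]
Max displacement = 5.6250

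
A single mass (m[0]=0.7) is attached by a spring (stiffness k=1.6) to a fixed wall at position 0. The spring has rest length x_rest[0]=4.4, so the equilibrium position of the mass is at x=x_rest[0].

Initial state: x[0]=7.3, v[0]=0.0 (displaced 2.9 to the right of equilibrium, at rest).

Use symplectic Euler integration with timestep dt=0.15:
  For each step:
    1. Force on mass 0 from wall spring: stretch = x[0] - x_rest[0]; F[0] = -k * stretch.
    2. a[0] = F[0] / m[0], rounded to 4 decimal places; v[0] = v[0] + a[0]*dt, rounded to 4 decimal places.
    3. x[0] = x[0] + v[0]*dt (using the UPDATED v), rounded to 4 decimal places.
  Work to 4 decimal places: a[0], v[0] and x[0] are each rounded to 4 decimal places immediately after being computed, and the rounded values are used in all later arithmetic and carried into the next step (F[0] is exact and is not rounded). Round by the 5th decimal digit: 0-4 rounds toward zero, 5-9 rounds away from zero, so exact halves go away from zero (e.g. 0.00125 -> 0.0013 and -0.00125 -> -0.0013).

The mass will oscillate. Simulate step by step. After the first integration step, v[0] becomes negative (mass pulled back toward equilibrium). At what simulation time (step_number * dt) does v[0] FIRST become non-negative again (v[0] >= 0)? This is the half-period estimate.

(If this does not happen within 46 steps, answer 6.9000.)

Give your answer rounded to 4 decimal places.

Answer: 2.1000

Derivation:
Step 0: x=[7.3000] v=[0.0000]
Step 1: x=[7.1509] v=[-0.9943]
Step 2: x=[6.8603] v=[-1.9375]
Step 3: x=[6.4432] v=[-2.7810]
Step 4: x=[5.9210] v=[-3.4815]
Step 5: x=[5.3206] v=[-4.0030]
Step 6: x=[4.6728] v=[-4.3186]
Step 7: x=[4.0110] v=[-4.4121]
Step 8: x=[3.3692] v=[-4.2787]
Step 9: x=[2.7804] v=[-3.9253]
Step 10: x=[2.2749] v=[-3.3700]
Step 11: x=[1.8787] v=[-2.6414]
Step 12: x=[1.6122] v=[-1.7770]
Step 13: x=[1.4890] v=[-0.8212]
Step 14: x=[1.5155] v=[0.1769]
First v>=0 after going negative at step 14, time=2.1000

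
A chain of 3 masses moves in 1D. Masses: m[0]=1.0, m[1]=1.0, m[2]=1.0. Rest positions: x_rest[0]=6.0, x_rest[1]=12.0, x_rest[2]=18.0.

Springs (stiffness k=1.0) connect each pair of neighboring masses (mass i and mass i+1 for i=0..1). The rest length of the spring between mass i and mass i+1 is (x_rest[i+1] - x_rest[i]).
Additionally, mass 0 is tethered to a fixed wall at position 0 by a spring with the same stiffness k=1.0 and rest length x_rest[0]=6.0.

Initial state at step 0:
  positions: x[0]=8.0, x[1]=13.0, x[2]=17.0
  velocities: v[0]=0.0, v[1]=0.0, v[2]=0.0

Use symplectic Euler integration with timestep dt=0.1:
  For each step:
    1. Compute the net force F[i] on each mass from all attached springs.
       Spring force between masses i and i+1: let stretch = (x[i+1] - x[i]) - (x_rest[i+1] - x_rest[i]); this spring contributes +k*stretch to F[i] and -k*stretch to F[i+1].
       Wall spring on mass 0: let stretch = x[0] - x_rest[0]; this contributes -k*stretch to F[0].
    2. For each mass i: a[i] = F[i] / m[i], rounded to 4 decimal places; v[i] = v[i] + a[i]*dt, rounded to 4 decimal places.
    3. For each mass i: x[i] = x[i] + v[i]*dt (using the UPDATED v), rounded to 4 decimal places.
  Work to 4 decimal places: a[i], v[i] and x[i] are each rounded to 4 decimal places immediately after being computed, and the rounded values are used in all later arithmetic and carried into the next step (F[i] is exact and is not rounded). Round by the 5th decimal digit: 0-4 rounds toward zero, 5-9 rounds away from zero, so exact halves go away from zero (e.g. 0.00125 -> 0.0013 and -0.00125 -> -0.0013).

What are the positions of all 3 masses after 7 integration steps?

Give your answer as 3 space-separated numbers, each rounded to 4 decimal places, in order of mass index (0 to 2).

Step 0: x=[8.0000 13.0000 17.0000] v=[0.0000 0.0000 0.0000]
Step 1: x=[7.9700 12.9900 17.0200] v=[-0.3000 -0.1000 0.2000]
Step 2: x=[7.9105 12.9701 17.0597] v=[-0.5950 -0.1990 0.3970]
Step 3: x=[7.8225 12.9405 17.1185] v=[-0.8801 -0.2960 0.5880]
Step 4: x=[7.7074 12.9015 17.1955] v=[-1.1506 -0.3900 0.7702]
Step 5: x=[7.5672 12.8535 17.2896] v=[-1.4019 -0.4800 0.9408]
Step 6: x=[7.4042 12.7970 17.3993] v=[-1.6300 -0.5650 1.0972]
Step 7: x=[7.2211 12.7326 17.5230] v=[-1.8311 -0.6441 1.2370]

Answer: 7.2211 12.7326 17.5230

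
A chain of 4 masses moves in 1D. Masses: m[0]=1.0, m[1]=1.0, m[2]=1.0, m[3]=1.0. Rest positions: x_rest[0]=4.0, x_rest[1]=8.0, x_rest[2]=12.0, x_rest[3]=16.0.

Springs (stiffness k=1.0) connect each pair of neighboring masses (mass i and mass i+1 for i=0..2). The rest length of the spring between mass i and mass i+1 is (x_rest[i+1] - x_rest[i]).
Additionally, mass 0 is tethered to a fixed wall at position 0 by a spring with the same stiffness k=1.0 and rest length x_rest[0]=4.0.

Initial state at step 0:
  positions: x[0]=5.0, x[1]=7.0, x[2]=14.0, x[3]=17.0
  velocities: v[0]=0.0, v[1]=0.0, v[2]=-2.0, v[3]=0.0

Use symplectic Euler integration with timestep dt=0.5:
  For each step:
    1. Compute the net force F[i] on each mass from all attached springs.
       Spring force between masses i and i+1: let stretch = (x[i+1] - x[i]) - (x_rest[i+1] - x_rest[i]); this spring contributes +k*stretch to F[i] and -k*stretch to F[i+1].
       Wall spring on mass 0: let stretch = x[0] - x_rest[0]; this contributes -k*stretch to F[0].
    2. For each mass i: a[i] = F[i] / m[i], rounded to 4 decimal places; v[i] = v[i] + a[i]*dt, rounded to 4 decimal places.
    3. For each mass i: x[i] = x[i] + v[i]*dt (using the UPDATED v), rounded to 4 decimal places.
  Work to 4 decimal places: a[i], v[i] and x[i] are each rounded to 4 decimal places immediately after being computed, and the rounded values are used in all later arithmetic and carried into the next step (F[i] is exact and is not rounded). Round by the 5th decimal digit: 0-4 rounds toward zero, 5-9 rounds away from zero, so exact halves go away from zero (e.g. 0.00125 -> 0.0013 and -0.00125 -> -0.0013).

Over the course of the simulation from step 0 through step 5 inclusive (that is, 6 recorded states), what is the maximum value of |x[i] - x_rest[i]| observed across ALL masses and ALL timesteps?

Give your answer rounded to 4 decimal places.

Step 0: x=[5.0000 7.0000 14.0000 17.0000] v=[0.0000 0.0000 -2.0000 0.0000]
Step 1: x=[4.2500 8.2500 12.0000 17.2500] v=[-1.5000 2.5000 -4.0000 0.5000]
Step 2: x=[3.4375 9.4375 10.3750 17.1875] v=[-1.6250 2.3750 -3.2500 -0.1250]
Step 3: x=[3.2656 9.3594 10.2188 16.4219] v=[-0.3438 -0.1563 -0.3125 -1.5313]
Step 4: x=[3.8008 7.9727 11.3985 15.1055] v=[1.0703 -2.7735 2.3594 -2.6329]
Step 5: x=[4.4288 6.3994 12.6485 13.8623] v=[1.2559 -3.1466 2.5000 -2.4864]
Max displacement = 2.1377

Answer: 2.1377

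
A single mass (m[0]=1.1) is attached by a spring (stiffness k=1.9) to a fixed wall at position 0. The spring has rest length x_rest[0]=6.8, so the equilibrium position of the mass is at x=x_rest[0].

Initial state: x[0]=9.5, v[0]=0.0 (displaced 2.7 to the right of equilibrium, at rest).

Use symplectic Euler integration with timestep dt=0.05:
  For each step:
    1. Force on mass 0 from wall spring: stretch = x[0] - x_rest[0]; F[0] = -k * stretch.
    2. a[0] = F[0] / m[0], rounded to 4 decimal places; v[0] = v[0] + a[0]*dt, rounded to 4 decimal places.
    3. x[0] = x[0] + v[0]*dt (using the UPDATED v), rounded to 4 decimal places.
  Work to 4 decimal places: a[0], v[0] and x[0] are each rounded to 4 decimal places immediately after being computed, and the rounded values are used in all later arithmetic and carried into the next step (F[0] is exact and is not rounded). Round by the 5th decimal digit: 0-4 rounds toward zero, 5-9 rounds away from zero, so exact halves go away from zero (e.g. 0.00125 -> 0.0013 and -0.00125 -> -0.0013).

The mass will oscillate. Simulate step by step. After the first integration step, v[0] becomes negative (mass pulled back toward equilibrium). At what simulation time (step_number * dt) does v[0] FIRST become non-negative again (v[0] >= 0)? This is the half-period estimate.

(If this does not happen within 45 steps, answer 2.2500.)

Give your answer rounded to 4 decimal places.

Answer: 2.2500

Derivation:
Step 0: x=[9.5000] v=[0.0000]
Step 1: x=[9.4883] v=[-0.2332]
Step 2: x=[9.4650] v=[-0.4654]
Step 3: x=[9.4302] v=[-0.6956]
Step 4: x=[9.3841] v=[-0.9228]
Step 5: x=[9.3268] v=[-1.1460]
Step 6: x=[9.2586] v=[-1.3642]
Step 7: x=[9.1798] v=[-1.5765]
Step 8: x=[9.0907] v=[-1.7820]
Step 9: x=[8.9917] v=[-1.9798]
Step 10: x=[8.8832] v=[-2.1691]
Step 11: x=[8.7658] v=[-2.3490]
Step 12: x=[8.6399] v=[-2.5188]
Step 13: x=[8.5060] v=[-2.6777]
Step 14: x=[8.3648] v=[-2.8250]
Step 15: x=[8.2168] v=[-2.9601]
Step 16: x=[8.0627] v=[-3.0825]
Step 17: x=[7.9031] v=[-3.1916]
Step 18: x=[7.7388] v=[-3.2869]
Step 19: x=[7.5704] v=[-3.3680]
Step 20: x=[7.3987] v=[-3.4345]
Step 21: x=[7.2244] v=[-3.4862]
Step 22: x=[7.0483] v=[-3.5229]
Step 23: x=[6.8711] v=[-3.5443]
Step 24: x=[6.6936] v=[-3.5504]
Step 25: x=[6.5165] v=[-3.5412]
Step 26: x=[6.3407] v=[-3.5167]
Step 27: x=[6.1669] v=[-3.4770]
Step 28: x=[5.9958] v=[-3.4223]
Step 29: x=[5.8282] v=[-3.3528]
Step 30: x=[5.6648] v=[-3.2689]
Step 31: x=[5.5063] v=[-3.1709]
Step 32: x=[5.3533] v=[-3.0592]
Step 33: x=[5.2066] v=[-2.9343]
Step 34: x=[5.0668] v=[-2.7967]
Step 35: x=[4.9345] v=[-2.6470]
Step 36: x=[4.8102] v=[-2.4859]
Step 37: x=[4.6945] v=[-2.3141]
Step 38: x=[4.5879] v=[-2.1323]
Step 39: x=[4.4908] v=[-1.9413]
Step 40: x=[4.4037] v=[-1.7419]
Step 41: x=[4.3270] v=[-1.5349]
Step 42: x=[4.2609] v=[-1.3213]
Step 43: x=[4.2058] v=[-1.1020]
Step 44: x=[4.1619] v=[-0.8780]
Step 45: x=[4.1294] v=[-0.6502]
v[0] did not become non-negative within 45 steps; using fallback time=2.2500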